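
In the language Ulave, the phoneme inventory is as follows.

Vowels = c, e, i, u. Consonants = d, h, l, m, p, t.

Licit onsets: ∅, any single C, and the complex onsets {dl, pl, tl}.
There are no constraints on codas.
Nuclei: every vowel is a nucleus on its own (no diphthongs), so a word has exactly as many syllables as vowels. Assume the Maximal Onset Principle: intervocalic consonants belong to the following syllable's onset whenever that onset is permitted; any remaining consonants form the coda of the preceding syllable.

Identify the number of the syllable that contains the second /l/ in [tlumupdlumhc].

3

The vowels are u, u, u, c — 4 nuclei, so 4 syllables.
V1 /u/ – V2 /u/: /m/ is a single consonant, so it becomes the next onset.
V2 /u/ – V3 /u/: /pdl/ — longest licit onset from the right is /dl/, leaving /p/ as coda.
V3 /u/ – V4 /c/: cluster /mh/ — the longest permitted-onset suffix is /h/; onset = /h/, preceding coda = /m/.
Syllabification: tlu.mup.dlum.hc.
The second /l/ is in the onset of syllable 3 (/dlum/).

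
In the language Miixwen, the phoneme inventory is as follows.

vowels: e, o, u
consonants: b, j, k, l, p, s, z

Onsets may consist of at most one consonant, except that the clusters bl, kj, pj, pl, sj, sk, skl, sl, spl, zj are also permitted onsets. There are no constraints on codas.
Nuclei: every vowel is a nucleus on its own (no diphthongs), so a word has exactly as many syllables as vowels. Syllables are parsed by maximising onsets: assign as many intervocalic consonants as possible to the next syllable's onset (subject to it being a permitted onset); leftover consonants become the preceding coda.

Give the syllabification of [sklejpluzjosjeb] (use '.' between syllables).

The vowels are e, u, o, e — 4 nuclei, so 4 syllables.
Between /e/ (V1) and /u/ (V2): /jpl/; trying suffixes from longest down, /pl/ is the first permitted one, so coda /j/ | onset /pl/.
Between /u/ (V2) and /o/ (V3): /zj/ — entire cluster is a permitted onset → onset /zj/, coda ∅.
Between /o/ (V3) and /e/ (V4): cluster /sj/ — /sj/ is itself a permitted onset, so the whole cluster goes right; preceding coda = ∅.

sklej.plu.zjo.sjeb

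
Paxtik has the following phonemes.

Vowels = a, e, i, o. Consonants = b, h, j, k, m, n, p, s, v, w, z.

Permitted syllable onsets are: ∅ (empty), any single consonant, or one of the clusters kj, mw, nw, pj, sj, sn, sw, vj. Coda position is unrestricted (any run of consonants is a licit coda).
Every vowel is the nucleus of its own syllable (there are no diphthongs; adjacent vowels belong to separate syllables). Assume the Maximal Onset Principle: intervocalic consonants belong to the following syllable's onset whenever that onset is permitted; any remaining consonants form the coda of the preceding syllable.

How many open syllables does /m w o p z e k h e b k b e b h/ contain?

0

The vowels are o, e, e, e — 4 nuclei, so 4 syllables.
/o…e/ gap (V1→V2): cluster /pz/ — the longest permitted-onset suffix is /z/; onset = /z/, preceding coda = /p/.
/e…e/ gap (V2→V3): /kh/ — longest licit onset from the right is /h/, leaving /k/ as coda.
/e…e/ gap (V3→V4): /bkb/ — longest licit onset from the right is /b/, leaving /bk/ as coda.
Syllabification: mwop.zek.hebk.bebh.
Classifying each syllable: /mwop/ (closed), /zek/ (closed), /hebk/ (closed), /bebh/ (closed).
Open syllables: 0.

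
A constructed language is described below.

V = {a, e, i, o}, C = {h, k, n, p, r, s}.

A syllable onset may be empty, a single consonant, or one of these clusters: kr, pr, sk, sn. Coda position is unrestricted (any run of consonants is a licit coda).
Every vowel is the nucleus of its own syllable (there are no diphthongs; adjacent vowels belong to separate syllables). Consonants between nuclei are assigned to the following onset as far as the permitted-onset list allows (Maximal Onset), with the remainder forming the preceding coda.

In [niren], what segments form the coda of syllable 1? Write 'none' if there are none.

The vowels are i, e — 2 nuclei, so 2 syllables.
/i…e/ gap (V1→V2): /r/ → onset of the next syllable (single consonants are always licit onsets).
So the parse is ni.ren.
Syllable 1 is /ni/: onset /n/, nucleus /i/, coda ∅.

none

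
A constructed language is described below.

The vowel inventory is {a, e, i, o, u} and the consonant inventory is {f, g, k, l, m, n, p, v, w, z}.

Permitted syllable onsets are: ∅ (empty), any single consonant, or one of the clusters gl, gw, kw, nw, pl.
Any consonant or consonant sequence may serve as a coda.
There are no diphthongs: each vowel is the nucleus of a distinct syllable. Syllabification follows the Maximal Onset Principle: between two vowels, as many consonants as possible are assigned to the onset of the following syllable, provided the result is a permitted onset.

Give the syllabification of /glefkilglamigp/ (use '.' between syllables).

glef.kil.gla.migp

Nuclei (vowels): e, i, a, i → 4 syllables.
V1 /e/ – V2 /i/: /fk/ — longest licit onset from the right is /k/, leaving /f/ as coda.
V2 /i/ – V3 /a/: /lgl/; trying suffixes from longest down, /gl/ is the first permitted one, so coda /l/ | onset /gl/.
V3 /a/ – V4 /i/: /m/ is a single consonant, so it becomes the next onset.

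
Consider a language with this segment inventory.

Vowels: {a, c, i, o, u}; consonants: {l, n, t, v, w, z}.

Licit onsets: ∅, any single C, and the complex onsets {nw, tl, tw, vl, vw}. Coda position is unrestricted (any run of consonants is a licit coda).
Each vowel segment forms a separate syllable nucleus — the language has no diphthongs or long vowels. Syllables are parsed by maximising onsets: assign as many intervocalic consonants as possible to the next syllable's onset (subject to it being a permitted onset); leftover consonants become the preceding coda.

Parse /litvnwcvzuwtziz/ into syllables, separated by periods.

litv.nwcv.zuwt.ziz

Vowels present: i, c, u, i; each is a nucleus, giving 4 syllables.
/i…c/ gap (V1→V2): /tvnw/ splits as /tv/ + /nw/ (/nw/ is the longest suffix that is a licit onset).
/c…u/ gap (V2→V3): /vz/; trying suffixes from longest down, /z/ is the first permitted one, so coda /v/ | onset /z/.
/u…i/ gap (V3→V4): /wtz/ splits as /wt/ + /z/ (/z/ is the longest suffix that is a licit onset).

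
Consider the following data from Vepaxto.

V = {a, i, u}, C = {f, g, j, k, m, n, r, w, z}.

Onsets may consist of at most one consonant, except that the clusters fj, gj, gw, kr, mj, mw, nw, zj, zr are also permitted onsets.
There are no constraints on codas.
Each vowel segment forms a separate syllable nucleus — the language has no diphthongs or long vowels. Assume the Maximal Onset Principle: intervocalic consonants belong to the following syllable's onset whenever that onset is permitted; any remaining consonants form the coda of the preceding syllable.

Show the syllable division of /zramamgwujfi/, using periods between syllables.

Vowels present: a, a, u, i; each is a nucleus, giving 4 syllables.
/a…a/ gap (V1→V2): /m/ → onset of the next syllable (single consonants are always licit onsets).
/a…u/ gap (V2→V3): /mgw/ — longest licit onset from the right is /gw/, leaving /m/ as coda.
/u…i/ gap (V3→V4): /jf/ splits as /j/ + /f/ (/f/ is the longest suffix that is a licit onset).

zra.mam.gwuj.fi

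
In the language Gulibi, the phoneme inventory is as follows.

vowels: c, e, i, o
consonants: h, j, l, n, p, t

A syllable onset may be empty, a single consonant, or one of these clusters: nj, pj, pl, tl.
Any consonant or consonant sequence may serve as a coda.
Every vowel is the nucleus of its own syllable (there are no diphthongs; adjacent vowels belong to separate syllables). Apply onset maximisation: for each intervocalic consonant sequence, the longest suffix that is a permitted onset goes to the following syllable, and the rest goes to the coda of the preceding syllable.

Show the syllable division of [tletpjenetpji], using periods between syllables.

The vowels are e, e, e, i — 4 nuclei, so 4 syllables.
/e…e/ gap (V1→V2): /tpj/ splits as /t/ + /pj/ (/pj/ is the longest suffix that is a licit onset).
/e…e/ gap (V2→V3): just /n/ — single C goes to the following onset.
/e…i/ gap (V3→V4): /tpj/ — longest licit onset from the right is /pj/, leaving /t/ as coda.

tlet.pje.net.pji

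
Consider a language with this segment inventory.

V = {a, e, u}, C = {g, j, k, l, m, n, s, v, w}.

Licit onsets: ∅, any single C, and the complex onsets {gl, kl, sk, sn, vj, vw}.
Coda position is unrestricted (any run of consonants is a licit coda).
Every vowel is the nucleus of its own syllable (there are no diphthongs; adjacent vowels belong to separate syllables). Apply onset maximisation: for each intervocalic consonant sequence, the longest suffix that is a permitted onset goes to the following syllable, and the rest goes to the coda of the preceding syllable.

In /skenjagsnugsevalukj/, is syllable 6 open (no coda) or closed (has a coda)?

closed

Vowels present: e, a, u, e, a, u; each is a nucleus, giving 6 syllables.
/e…a/ gap (V1→V2): cluster /nj/ — the longest permitted-onset suffix is /j/; onset = /j/, preceding coda = /n/.
/a…u/ gap (V2→V3): /gsn/ splits as /g/ + /sn/ (/sn/ is the longest suffix that is a licit onset).
/u…e/ gap (V3→V4): /gs/ — longest licit onset from the right is /s/, leaving /g/ as coda.
/e…a/ gap (V4→V5): /v/ → onset of the next syllable (single consonants are always licit onsets).
/a…u/ gap (V5→V6): /l/ is a single consonant, so it becomes the next onset.
Result: sken.jag.snug.se.va.lukj.
Syllable 6 is /lukj/ with coda /kj/, so it is closed.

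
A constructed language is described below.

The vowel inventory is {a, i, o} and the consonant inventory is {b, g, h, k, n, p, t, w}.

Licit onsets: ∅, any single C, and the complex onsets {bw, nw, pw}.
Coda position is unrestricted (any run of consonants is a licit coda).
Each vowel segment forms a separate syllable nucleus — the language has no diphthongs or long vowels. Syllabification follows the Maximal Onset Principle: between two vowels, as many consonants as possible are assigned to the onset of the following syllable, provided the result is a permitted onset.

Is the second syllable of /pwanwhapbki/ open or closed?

closed

Vowels present: a, a, i; each is a nucleus, giving 3 syllables.
/a…a/ gap (V1→V2): /nwh/ — longest licit onset from the right is /h/, leaving /nw/ as coda.
/a…i/ gap (V2→V3): cluster /pbk/ — the longest permitted-onset suffix is /k/; onset = /k/, preceding coda = /pb/.
Result: pwanw.hapb.ki.
Syllable 2 is /hapb/ with coda /pb/, so it is closed.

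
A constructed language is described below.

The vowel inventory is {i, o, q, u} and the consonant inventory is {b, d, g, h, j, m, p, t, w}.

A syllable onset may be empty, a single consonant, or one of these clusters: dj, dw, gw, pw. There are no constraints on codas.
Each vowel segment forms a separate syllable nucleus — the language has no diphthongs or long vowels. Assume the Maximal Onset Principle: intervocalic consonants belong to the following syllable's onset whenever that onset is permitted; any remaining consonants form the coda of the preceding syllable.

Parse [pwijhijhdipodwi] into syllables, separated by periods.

pwij.hijh.di.po.dwi

Vowels present: i, i, i, o, i; each is a nucleus, giving 5 syllables.
V1 /i/ – V2 /i/: cluster /jh/ — the longest permitted-onset suffix is /h/; onset = /h/, preceding coda = /j/.
V2 /i/ – V3 /i/: /jhd/ — longest licit onset from the right is /d/, leaving /jh/ as coda.
V3 /i/ – V4 /o/: /p/ is a single consonant, so it becomes the next onset.
V4 /o/ – V5 /i/: /dw/ — entire cluster is a permitted onset → onset /dw/, coda ∅.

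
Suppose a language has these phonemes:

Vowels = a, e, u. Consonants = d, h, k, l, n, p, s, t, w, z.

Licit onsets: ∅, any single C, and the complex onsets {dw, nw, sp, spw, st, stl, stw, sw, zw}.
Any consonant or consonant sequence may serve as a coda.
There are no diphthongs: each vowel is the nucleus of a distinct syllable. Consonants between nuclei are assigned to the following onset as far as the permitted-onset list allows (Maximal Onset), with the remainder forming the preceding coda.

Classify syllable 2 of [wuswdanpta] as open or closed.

closed

The vowels are u, a, a — 3 nuclei, so 3 syllables.
Between /u/ (V1) and /a/ (V2): /swd/ — longest licit onset from the right is /d/, leaving /sw/ as coda.
Between /a/ (V2) and /a/ (V3): /npt/ — longest licit onset from the right is /t/, leaving /np/ as coda.
Syllabification: wusw.danp.ta.
Syllable 2 is /danp/ with coda /np/, so it is closed.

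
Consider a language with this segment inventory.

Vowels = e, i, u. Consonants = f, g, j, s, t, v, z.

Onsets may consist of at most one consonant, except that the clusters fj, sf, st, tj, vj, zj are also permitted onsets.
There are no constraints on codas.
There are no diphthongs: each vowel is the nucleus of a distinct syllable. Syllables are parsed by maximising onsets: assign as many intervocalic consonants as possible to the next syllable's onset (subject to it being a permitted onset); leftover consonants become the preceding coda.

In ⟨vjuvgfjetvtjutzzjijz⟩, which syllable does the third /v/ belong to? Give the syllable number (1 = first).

2

Vowels present: u, e, u, i; each is a nucleus, giving 4 syllables.
Between /u/ (V1) and /e/ (V2): /vgfj/ — longest licit onset from the right is /fj/, leaving /vg/ as coda.
Between /e/ (V2) and /u/ (V3): /tvtj/ — longest licit onset from the right is /tj/, leaving /tv/ as coda.
Between /u/ (V3) and /i/ (V4): /tzzj/ splits as /tz/ + /zj/ (/zj/ is the longest suffix that is a licit onset).
Result: vjuvg.fjetv.tjutz.zjijz.
The third /v/ is in the coda of syllable 2 (/fjetv/).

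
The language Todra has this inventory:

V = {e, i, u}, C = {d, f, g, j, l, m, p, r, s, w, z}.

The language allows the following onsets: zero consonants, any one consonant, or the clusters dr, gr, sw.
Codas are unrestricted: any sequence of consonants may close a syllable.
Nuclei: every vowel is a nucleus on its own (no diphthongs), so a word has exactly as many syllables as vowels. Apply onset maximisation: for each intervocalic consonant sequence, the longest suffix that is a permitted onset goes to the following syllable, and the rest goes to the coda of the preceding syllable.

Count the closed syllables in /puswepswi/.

1

The vowels are u, e, i — 3 nuclei, so 3 syllables.
/u…e/ gap (V1→V2): /sw/ is a licit onset in full, so it all attaches to the next syllable.
/e…i/ gap (V2→V3): cluster /psw/ — the longest permitted-onset suffix is /sw/; onset = /sw/, preceding coda = /p/.
Putting it together: pu.swep.swi.
Classifying each syllable: /pu/ (open), /swep/ (closed), /swi/ (open).
Closed syllables: 1.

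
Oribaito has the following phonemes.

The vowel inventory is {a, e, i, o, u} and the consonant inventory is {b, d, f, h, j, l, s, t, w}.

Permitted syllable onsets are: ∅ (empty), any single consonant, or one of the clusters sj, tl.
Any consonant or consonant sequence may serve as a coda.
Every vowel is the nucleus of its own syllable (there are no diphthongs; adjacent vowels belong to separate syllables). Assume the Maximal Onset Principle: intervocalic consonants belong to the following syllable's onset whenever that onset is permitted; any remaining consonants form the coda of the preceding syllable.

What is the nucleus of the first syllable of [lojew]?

o

The vowels are o, e — 2 nuclei, so 2 syllables.
The first nucleus (vowel 1 from the left) is /o/.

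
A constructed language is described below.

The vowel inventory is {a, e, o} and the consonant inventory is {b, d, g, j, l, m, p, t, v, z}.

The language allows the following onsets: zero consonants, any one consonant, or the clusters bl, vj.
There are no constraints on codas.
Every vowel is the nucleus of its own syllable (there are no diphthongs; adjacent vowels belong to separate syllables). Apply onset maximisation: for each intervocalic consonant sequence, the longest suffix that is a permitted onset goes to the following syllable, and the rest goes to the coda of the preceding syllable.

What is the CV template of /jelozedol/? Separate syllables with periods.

Nuclei (vowels): e, o, e, o → 4 syllables.
σ1/σ2 boundary: just /l/ — single C goes to the following onset.
σ2/σ3 boundary: /z/ is a single consonant, so it becomes the next onset.
σ3/σ4 boundary: /d/ is a single consonant, so it becomes the next onset.
Result: je.lo.ze.dol.
Mapping each syllable to C/V: /je/ → CV, /lo/ → CV, /ze/ → CV, /dol/ → CVC.

CV.CV.CV.CVC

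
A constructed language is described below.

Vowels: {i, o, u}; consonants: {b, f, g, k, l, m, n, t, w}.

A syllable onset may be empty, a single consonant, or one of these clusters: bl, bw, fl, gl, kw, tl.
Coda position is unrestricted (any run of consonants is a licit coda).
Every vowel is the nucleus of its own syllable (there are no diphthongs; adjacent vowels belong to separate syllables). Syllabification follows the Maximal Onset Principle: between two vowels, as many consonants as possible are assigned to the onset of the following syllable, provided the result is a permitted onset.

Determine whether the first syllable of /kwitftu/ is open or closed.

closed

Nuclei (vowels): i, u → 2 syllables.
σ1/σ2 boundary: cluster /tft/ — the longest permitted-onset suffix is /t/; onset = /t/, preceding coda = /tf/.
So the parse is kwitf.tu.
Syllable 1 is /kwitf/ with coda /tf/, so it is closed.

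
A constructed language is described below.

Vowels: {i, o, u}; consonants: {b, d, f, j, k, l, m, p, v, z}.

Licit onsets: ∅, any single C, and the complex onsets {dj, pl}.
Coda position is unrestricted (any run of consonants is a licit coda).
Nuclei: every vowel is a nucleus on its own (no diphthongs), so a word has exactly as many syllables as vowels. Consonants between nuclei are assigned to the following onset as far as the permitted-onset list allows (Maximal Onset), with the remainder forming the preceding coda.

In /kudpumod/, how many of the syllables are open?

Nuclei (vowels): u, u, o → 3 syllables.
V1 /u/ – V2 /u/: /dp/ splits as /d/ + /p/ (/p/ is the longest suffix that is a licit onset).
V2 /u/ – V3 /o/: /m/ → onset of the next syllable (single consonants are always licit onsets).
Result: kud.pu.mod.
Classifying each syllable: /kud/ (closed), /pu/ (open), /mod/ (closed).
Open syllables: 1.

1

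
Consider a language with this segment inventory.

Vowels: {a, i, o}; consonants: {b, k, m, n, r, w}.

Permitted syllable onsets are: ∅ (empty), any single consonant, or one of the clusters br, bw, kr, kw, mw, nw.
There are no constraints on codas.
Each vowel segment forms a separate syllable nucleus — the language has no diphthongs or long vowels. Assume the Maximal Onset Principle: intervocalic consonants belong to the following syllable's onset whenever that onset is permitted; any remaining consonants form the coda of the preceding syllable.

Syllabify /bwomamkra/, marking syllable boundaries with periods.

bwo.mam.kra

The vowels are o, a, a — 3 nuclei, so 3 syllables.
V1 /o/ – V2 /a/: /m/ is a single consonant, so it becomes the next onset.
V2 /a/ – V3 /a/: /mkr/ — longest licit onset from the right is /kr/, leaving /m/ as coda.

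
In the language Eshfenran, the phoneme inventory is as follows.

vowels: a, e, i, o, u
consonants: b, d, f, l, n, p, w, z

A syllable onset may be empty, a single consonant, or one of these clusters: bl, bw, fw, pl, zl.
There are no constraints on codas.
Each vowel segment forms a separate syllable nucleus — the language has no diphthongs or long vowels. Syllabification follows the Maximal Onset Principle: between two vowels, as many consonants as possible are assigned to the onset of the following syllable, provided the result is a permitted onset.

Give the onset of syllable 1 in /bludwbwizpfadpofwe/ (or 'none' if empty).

bl

Vowels present: u, i, a, o, e; each is a nucleus, giving 5 syllables.
σ1/σ2 boundary: cluster /dwbw/ — the longest permitted-onset suffix is /bw/; onset = /bw/, preceding coda = /dw/.
σ2/σ3 boundary: /zpf/; trying suffixes from longest down, /f/ is the first permitted one, so coda /zp/ | onset /f/.
σ3/σ4 boundary: /dp/; trying suffixes from longest down, /p/ is the first permitted one, so coda /d/ | onset /p/.
σ4/σ5 boundary: cluster /fw/ — /fw/ is itself a permitted onset, so the whole cluster goes right; preceding coda = ∅.
Putting it together: bludw.bwizp.fad.po.fwe.
Syllable 1 is /bludw/: onset /bl/, nucleus /u/, coda /dw/.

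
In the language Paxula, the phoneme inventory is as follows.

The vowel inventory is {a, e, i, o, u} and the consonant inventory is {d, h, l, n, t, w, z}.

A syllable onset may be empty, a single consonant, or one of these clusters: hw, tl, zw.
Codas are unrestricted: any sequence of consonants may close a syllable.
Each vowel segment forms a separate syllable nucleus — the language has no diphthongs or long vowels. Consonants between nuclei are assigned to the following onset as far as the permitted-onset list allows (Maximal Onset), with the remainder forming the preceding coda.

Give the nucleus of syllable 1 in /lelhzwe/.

e

The vowels are e, e — 2 nuclei, so 2 syllables.
The first nucleus (vowel 1 from the left) is /e/.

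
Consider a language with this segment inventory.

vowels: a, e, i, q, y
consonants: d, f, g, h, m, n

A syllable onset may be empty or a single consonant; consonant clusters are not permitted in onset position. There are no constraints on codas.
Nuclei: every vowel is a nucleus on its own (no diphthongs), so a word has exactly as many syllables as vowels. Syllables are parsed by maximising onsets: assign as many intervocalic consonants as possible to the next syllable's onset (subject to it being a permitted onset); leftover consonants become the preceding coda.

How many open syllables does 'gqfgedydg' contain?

Vowels present: q, e, y; each is a nucleus, giving 3 syllables.
/q…e/ gap (V1→V2): cluster /fg/ — the longest permitted-onset suffix is /g/; onset = /g/, preceding coda = /f/.
/e…y/ gap (V2→V3): /d/ is a single consonant, so it becomes the next onset.
Syllabification: gqf.ge.dydg.
Classifying each syllable: /gqf/ (closed), /ge/ (open), /dydg/ (closed).
Open syllables: 1.

1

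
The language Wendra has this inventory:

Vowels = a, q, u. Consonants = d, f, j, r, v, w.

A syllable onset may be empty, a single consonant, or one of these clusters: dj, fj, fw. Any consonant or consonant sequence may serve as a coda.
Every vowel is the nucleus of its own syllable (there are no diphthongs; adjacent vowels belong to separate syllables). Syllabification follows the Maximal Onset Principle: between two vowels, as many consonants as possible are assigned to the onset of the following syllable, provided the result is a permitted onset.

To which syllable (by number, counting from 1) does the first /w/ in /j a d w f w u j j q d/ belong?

Vowels present: a, u, q; each is a nucleus, giving 3 syllables.
/a…u/ gap (V1→V2): cluster /dwfw/ — the longest permitted-onset suffix is /fw/; onset = /fw/, preceding coda = /dw/.
/u…q/ gap (V2→V3): /jj/ — longest licit onset from the right is /j/, leaving /j/ as coda.
Putting it together: jadw.fwuj.jqd.
The first /w/ is in the coda of syllable 1 (/jadw/).

1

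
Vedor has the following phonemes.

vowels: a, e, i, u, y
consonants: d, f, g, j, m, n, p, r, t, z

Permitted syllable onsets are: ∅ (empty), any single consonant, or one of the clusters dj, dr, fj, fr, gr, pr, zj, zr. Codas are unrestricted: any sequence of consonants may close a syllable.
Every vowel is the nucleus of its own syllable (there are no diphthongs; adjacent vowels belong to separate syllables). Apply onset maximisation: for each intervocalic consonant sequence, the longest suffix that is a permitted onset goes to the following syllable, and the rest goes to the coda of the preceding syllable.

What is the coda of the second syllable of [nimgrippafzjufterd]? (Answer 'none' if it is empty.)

p

Nuclei (vowels): i, i, a, u, e → 5 syllables.
Between /i/ (V1) and /i/ (V2): /mgr/ splits as /m/ + /gr/ (/gr/ is the longest suffix that is a licit onset).
Between /i/ (V2) and /a/ (V3): /pp/; trying suffixes from longest down, /p/ is the first permitted one, so coda /p/ | onset /p/.
Between /a/ (V3) and /u/ (V4): cluster /fzj/ — the longest permitted-onset suffix is /zj/; onset = /zj/, preceding coda = /f/.
Between /u/ (V4) and /e/ (V5): cluster /ft/ — the longest permitted-onset suffix is /t/; onset = /t/, preceding coda = /f/.
Result: nim.grip.paf.zjuf.terd.
Syllable 2 is /grip/: onset /gr/, nucleus /i/, coda /p/.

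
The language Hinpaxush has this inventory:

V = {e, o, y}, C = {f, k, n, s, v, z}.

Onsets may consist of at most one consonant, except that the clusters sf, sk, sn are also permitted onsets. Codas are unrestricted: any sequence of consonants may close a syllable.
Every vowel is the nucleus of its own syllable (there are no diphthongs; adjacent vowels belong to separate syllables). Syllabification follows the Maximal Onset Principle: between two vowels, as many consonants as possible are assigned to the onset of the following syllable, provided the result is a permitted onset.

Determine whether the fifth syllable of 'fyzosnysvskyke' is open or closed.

Nuclei (vowels): y, o, y, y, e → 5 syllables.
Between /y/ (V1) and /o/ (V2): just /z/ — single C goes to the following onset.
Between /o/ (V2) and /y/ (V3): /sn/ is a licit onset in full, so it all attaches to the next syllable.
Between /y/ (V3) and /y/ (V4): /svsk/ — longest licit onset from the right is /sk/, leaving /sv/ as coda.
Between /y/ (V4) and /e/ (V5): /k/ is a single consonant, so it becomes the next onset.
Syllabification: fy.zo.snysv.sky.ke.
Syllable 5 is /ke/; it ends in its nucleus with no coda, so it is open.

open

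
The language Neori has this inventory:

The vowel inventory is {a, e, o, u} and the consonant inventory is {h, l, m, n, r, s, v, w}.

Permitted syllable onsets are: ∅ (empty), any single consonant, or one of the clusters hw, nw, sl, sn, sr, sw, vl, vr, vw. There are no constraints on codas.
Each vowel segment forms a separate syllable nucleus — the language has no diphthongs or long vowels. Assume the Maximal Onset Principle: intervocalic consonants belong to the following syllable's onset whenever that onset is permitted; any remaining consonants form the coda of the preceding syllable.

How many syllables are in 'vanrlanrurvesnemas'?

6

Vowels present: a, a, u, e, e, a; each is a nucleus, giving 6 syllables.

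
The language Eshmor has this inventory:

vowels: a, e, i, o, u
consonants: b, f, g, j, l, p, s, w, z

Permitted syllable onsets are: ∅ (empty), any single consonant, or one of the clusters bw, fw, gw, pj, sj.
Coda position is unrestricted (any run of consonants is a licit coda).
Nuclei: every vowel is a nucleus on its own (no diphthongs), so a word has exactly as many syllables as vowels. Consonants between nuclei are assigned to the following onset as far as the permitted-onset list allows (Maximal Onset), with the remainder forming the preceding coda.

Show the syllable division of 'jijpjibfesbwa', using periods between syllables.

jij.pjib.fes.bwa

Nuclei (vowels): i, i, e, a → 4 syllables.
σ1/σ2 boundary: /jpj/ splits as /j/ + /pj/ (/pj/ is the longest suffix that is a licit onset).
σ2/σ3 boundary: cluster /bf/ — the longest permitted-onset suffix is /f/; onset = /f/, preceding coda = /b/.
σ3/σ4 boundary: /sbw/ splits as /s/ + /bw/ (/bw/ is the longest suffix that is a licit onset).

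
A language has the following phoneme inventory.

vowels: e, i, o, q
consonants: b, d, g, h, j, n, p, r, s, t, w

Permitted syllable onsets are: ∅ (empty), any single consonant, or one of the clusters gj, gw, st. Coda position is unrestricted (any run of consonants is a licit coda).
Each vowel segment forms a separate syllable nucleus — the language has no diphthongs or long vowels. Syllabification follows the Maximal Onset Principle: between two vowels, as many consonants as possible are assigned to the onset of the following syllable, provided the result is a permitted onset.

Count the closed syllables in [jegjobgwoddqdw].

3

Vowels present: e, o, o, q; each is a nucleus, giving 4 syllables.
Between /e/ (V1) and /o/ (V2): /gj/ is a licit onset in full, so it all attaches to the next syllable.
Between /o/ (V2) and /o/ (V3): /bgw/ — longest licit onset from the right is /gw/, leaving /b/ as coda.
Between /o/ (V3) and /q/ (V4): /dd/; trying suffixes from longest down, /d/ is the first permitted one, so coda /d/ | onset /d/.
Syllabification: je.gjob.gwod.dqdw.
Classifying each syllable: /je/ (open), /gjob/ (closed), /gwod/ (closed), /dqdw/ (closed).
Closed syllables: 3.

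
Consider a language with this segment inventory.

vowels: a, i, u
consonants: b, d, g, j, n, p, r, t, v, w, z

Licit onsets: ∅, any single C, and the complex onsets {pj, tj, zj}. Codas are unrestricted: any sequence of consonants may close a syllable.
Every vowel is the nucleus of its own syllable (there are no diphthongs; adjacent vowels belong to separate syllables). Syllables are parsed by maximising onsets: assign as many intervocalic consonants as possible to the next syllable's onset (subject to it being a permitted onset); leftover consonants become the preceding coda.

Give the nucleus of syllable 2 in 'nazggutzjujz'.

Vowels present: a, u, u; each is a nucleus, giving 3 syllables.
The second nucleus (vowel 2 from the left) is /u/.

u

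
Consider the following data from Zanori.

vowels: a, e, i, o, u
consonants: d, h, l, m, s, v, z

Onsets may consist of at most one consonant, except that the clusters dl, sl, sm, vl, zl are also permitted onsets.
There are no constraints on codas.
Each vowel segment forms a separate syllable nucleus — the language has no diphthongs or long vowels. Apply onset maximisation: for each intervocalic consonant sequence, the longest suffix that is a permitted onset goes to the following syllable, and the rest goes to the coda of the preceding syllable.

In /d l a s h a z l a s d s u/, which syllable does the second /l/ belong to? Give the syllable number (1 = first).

3

Nuclei (vowels): a, a, a, u → 4 syllables.
Between /a/ (V1) and /a/ (V2): /sh/ — longest licit onset from the right is /h/, leaving /s/ as coda.
Between /a/ (V2) and /a/ (V3): /zl/ is a licit onset in full, so it all attaches to the next syllable.
Between /a/ (V3) and /u/ (V4): /sds/ — longest licit onset from the right is /s/, leaving /sd/ as coda.
So the parse is dlas.ha.zlasd.su.
The second /l/ is in the onset of syllable 3 (/zlasd/).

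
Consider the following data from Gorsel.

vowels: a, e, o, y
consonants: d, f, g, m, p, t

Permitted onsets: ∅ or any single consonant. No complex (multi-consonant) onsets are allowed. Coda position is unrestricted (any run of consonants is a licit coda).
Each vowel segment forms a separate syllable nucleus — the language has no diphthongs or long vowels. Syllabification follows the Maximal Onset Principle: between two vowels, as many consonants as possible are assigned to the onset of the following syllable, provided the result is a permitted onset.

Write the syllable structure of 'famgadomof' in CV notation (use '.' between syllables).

CVC.CV.CV.CVC

Vowels present: a, a, o, o; each is a nucleus, giving 4 syllables.
/a…a/ gap (V1→V2): cluster /mg/ — the longest permitted-onset suffix is /g/; onset = /g/, preceding coda = /m/.
/a…o/ gap (V2→V3): just /d/ — single C goes to the following onset.
/o…o/ gap (V3→V4): /m/ is a single consonant, so it becomes the next onset.
Syllabification: fam.ga.do.mof.
Mapping each syllable to C/V: /fam/ → CVC, /ga/ → CV, /do/ → CV, /mof/ → CVC.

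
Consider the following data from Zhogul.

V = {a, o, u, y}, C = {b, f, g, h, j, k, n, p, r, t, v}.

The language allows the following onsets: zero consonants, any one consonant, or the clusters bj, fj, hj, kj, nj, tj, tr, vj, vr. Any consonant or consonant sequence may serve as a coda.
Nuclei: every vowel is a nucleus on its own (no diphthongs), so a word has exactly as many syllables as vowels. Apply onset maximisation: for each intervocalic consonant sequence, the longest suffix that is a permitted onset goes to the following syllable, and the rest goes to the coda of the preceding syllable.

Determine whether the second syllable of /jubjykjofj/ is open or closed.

The vowels are u, y, o — 3 nuclei, so 3 syllables.
V1 /u/ – V2 /y/: /bj/ — entire cluster is a permitted onset → onset /bj/, coda ∅.
V2 /y/ – V3 /o/: /kj/ — entire cluster is a permitted onset → onset /kj/, coda ∅.
Putting it together: ju.bjy.kjofj.
Syllable 2 is /bjy/; it ends in its nucleus with no coda, so it is open.

open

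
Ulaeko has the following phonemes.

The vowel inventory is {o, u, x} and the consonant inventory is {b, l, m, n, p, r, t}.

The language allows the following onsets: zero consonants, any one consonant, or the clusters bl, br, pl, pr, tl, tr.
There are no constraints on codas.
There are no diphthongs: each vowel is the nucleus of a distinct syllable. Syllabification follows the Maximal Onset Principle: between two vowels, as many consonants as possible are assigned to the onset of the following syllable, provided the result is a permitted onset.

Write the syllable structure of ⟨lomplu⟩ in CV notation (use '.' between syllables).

CVC.CCV

Vowels present: o, u; each is a nucleus, giving 2 syllables.
σ1/σ2 boundary: cluster /mpl/ — the longest permitted-onset suffix is /pl/; onset = /pl/, preceding coda = /m/.
So the parse is lom.plu.
Mapping each syllable to C/V: /lom/ → CVC, /plu/ → CCV.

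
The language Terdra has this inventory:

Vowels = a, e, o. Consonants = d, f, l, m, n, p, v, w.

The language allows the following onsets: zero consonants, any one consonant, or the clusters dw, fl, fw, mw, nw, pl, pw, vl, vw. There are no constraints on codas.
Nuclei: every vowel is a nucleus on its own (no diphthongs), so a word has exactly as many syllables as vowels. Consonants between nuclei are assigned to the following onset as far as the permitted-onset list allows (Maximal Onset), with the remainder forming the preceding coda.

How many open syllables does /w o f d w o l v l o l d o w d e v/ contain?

0

Nuclei (vowels): o, o, o, o, e → 5 syllables.
/o…o/ gap (V1→V2): cluster /fdw/ — the longest permitted-onset suffix is /dw/; onset = /dw/, preceding coda = /f/.
/o…o/ gap (V2→V3): cluster /lvl/ — the longest permitted-onset suffix is /vl/; onset = /vl/, preceding coda = /l/.
/o…o/ gap (V3→V4): /ld/; trying suffixes from longest down, /d/ is the first permitted one, so coda /l/ | onset /d/.
/o…e/ gap (V4→V5): cluster /wd/ — the longest permitted-onset suffix is /d/; onset = /d/, preceding coda = /w/.
Syllabification: wof.dwol.vlol.dow.dev.
Classifying each syllable: /wof/ (closed), /dwol/ (closed), /vlol/ (closed), /dow/ (closed), /dev/ (closed).
Open syllables: 0.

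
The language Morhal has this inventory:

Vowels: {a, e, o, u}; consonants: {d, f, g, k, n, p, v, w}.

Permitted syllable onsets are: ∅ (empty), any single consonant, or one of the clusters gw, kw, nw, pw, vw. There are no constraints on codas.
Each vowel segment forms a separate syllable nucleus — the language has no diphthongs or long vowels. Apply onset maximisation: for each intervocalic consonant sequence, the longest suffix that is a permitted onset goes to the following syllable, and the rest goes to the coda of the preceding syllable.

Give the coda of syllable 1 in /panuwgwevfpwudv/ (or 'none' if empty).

none

Vowels present: a, u, e, u; each is a nucleus, giving 4 syllables.
Between /a/ (V1) and /u/ (V2): just /n/ — single C goes to the following onset.
Between /u/ (V2) and /e/ (V3): /wgw/; trying suffixes from longest down, /gw/ is the first permitted one, so coda /w/ | onset /gw/.
Between /e/ (V3) and /u/ (V4): /vfpw/; trying suffixes from longest down, /pw/ is the first permitted one, so coda /vf/ | onset /pw/.
Result: pa.nuw.gwevf.pwudv.
Syllable 1 is /pa/: onset /p/, nucleus /a/, coda ∅.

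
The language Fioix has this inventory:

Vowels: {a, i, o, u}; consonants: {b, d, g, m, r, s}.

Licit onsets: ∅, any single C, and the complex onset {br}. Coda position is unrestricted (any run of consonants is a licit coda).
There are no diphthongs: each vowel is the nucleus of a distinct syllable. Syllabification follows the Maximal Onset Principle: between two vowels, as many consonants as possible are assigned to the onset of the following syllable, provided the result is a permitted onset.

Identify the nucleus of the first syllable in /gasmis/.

a

Vowels present: a, i; each is a nucleus, giving 2 syllables.
The first nucleus (vowel 1 from the left) is /a/.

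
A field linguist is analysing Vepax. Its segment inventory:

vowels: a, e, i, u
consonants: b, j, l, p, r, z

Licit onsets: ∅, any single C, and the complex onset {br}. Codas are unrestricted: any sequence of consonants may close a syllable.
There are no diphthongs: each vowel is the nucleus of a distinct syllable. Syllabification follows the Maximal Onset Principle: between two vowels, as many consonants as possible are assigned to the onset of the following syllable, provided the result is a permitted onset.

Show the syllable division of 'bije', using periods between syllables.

bi.je

The vowels are i, e — 2 nuclei, so 2 syllables.
/i…e/ gap (V1→V2): just /j/ — single C goes to the following onset.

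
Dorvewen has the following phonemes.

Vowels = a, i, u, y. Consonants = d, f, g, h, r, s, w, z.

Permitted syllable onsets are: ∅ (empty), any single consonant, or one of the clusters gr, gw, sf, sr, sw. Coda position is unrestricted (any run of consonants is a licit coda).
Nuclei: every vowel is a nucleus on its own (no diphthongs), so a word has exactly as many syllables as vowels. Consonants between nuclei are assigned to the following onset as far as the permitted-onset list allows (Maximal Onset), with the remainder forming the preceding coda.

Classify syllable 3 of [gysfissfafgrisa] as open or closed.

closed

Vowels present: y, i, a, i, a; each is a nucleus, giving 5 syllables.
/y…i/ gap (V1→V2): /sf/ — entire cluster is a permitted onset → onset /sf/, coda ∅.
/i…a/ gap (V2→V3): cluster /ssf/ — the longest permitted-onset suffix is /sf/; onset = /sf/, preceding coda = /s/.
/a…i/ gap (V3→V4): cluster /fgr/ — the longest permitted-onset suffix is /gr/; onset = /gr/, preceding coda = /f/.
/i…a/ gap (V4→V5): /s/ → onset of the next syllable (single consonants are always licit onsets).
Syllabification: gy.sfis.sfaf.gri.sa.
Syllable 3 is /sfaf/ with coda /f/, so it is closed.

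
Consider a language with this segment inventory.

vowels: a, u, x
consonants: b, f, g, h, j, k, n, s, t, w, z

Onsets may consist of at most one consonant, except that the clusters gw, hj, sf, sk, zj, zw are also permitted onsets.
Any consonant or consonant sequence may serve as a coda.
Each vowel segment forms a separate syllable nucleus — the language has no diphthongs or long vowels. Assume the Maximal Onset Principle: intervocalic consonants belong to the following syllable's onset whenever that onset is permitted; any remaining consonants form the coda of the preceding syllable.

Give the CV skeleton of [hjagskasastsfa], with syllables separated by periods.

CCVC.CCV.CVCC.CCV

Vowels present: a, a, a, a; each is a nucleus, giving 4 syllables.
V1 /a/ – V2 /a/: /gsk/; trying suffixes from longest down, /sk/ is the first permitted one, so coda /g/ | onset /sk/.
V2 /a/ – V3 /a/: /s/ → onset of the next syllable (single consonants are always licit onsets).
V3 /a/ – V4 /a/: /stsf/ — longest licit onset from the right is /sf/, leaving /st/ as coda.
Result: hjag.ska.sast.sfa.
Mapping each syllable to C/V: /hjag/ → CCVC, /ska/ → CCV, /sast/ → CVCC, /sfa/ → CCV.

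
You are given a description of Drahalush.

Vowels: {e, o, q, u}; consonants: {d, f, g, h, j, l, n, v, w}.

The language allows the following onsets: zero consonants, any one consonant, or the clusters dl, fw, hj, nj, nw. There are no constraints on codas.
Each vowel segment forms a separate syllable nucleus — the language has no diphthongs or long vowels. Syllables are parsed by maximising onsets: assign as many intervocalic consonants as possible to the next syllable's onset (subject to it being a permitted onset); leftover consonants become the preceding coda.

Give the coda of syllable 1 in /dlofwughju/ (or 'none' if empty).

none

The vowels are o, u, u — 3 nuclei, so 3 syllables.
V1 /o/ – V2 /u/: cluster /fw/ — /fw/ is itself a permitted onset, so the whole cluster goes right; preceding coda = ∅.
V2 /u/ – V3 /u/: cluster /ghj/ — the longest permitted-onset suffix is /hj/; onset = /hj/, preceding coda = /g/.
Syllabification: dlo.fwug.hju.
Syllable 1 is /dlo/: onset /dl/, nucleus /o/, coda ∅.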